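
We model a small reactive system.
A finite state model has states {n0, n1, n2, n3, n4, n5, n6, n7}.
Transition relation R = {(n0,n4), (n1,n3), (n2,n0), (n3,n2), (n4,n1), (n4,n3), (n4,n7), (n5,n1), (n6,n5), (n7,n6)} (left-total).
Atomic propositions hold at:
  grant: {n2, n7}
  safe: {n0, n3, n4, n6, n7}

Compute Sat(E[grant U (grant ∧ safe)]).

Sat(grant ∧ safe) = {n7}
E[grant U (grant ∧ safe)]: least fixpoint, start Z0 = Sat((grant ∧ safe)) = {n7}, add states in Sat(grant) with some successor in Z. Already a fixed point.
Sat(E[grant U (grant ∧ safe)]) = {n7}

{n7}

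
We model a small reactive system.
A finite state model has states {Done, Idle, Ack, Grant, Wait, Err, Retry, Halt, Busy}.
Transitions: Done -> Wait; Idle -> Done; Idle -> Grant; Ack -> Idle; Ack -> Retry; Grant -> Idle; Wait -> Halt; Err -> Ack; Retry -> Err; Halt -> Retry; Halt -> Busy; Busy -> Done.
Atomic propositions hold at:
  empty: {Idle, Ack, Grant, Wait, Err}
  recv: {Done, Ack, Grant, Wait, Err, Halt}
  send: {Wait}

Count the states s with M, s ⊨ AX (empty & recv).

3

Sat(empty & recv) = {Ack, Grant, Wait, Err}
Sat(AX (empty & recv)) = {s : every successor in {Ack, Grant, Wait, Err}} = {Done, Err, Retry}
|Sat(AX (empty & recv))| = |{Done, Err, Retry}| = 3.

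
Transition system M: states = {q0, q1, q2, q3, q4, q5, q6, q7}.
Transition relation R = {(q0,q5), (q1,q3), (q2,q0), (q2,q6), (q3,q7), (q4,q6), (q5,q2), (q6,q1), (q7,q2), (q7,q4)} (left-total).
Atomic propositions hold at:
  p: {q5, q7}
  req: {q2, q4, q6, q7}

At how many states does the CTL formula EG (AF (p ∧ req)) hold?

5

Sat(p ∧ req) = {q7}
AF (p ∧ req): least fixpoint, start Z0 = {q7}, add states with every successor in Z. Z1 = {q3, q7}; Z2 = {q1, q3, q7}; Z3 = {q1, q3, q6, q7}; Z4 = {q1, q3, q4, q6, q7}; fixed.
Sat(AF (p ∧ req)) = {q1, q3, q4, q6, q7}
EG (AF (p ∧ req)): greatest fixpoint, start Z0 = {q1, q3, q4, q6, q7}, keep only states in Sat with some successor in Z. Already a fixed point.
Sat(EG (AF (p ∧ req))) = {q1, q3, q4, q6, q7}
|Sat(EG (AF (p ∧ req)))| = |{q1, q3, q4, q6, q7}| = 5.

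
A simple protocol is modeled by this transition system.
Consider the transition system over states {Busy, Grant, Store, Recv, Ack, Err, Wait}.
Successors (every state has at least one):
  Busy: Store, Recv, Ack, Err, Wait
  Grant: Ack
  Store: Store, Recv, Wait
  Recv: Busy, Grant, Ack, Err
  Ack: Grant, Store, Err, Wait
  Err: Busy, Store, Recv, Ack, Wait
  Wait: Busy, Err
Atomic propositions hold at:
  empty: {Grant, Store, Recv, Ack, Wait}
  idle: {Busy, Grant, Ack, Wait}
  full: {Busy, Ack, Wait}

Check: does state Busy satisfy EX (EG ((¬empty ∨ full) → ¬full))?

Sat(¬empty) = {Busy, Err}
Sat(¬empty ∨ full) = {Busy, Ack, Err, Wait}
Sat(¬full) = {Grant, Store, Recv, Err}
Sat((¬empty ∨ full) → ¬full) = {Grant, Store, Recv, Err}
EG ((¬empty ∨ full) → ¬full): greatest fixpoint, start Z0 = {Grant, Store, Recv, Err}, keep only states in Sat with some successor in Z. Z1 = {Store, Recv, Err}; fixed.
Sat(EG ((¬empty ∨ full) → ¬full)) = {Store, Recv, Err}
Sat(EX (EG ((¬empty ∨ full) → ¬full))) = {s : some successor in {Store, Recv, Err}} = {Busy, Store, Recv, Ack, Err, Wait}
Busy ∈ Sat(EX (EG ((¬empty ∨ full) → ¬full))) = {Busy, Store, Recv, Ack, Err, Wait}, so the formula holds at Busy.

Yes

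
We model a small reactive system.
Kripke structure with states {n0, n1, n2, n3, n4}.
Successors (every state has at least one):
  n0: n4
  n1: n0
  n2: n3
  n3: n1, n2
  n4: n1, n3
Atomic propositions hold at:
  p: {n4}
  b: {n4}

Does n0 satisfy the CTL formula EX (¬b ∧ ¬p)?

Sat(¬b) = {n0, n1, n2, n3}
Sat(¬p) = {n0, n1, n2, n3}
Sat(¬b ∧ ¬p) = {n0, n1, n2, n3}
Sat(EX (¬b ∧ ¬p)) = {s : some successor in {n0, n1, n2, n3}} = {n1, n2, n3, n4}
n0 ∉ Sat(EX (¬b ∧ ¬p)) = {n1, n2, n3, n4}, so the formula does not hold at n0.

No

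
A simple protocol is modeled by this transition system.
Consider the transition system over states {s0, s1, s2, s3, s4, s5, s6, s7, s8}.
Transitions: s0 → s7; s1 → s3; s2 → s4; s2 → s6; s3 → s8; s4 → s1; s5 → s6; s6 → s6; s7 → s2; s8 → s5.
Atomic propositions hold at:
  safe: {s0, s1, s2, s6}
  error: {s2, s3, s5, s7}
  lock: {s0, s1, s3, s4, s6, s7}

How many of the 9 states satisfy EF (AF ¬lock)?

8

Sat(¬lock) = {s2, s5, s8}
AF ¬lock: least fixpoint, start Z0 = {s2, s5, s8}, add states with every successor in Z. Z1 = {s2, s3, s5, s7, s8}; Z2 = {s0, s1, s2, s3, s5, s7, s8}; Z3 = {s0, s1, s2, s3, s4, s5, s7, s8}; fixed.
Sat(AF ¬lock) = {s0, s1, s2, s3, s4, s5, s7, s8}
EF (AF ¬lock): least fixpoint, start Z0 = {s0, s1, s2, s3, s4, s5, s7, s8}, add states with some successor in Z. Already a fixed point.
Sat(EF (AF ¬lock)) = {s0, s1, s2, s3, s4, s5, s7, s8}
|Sat(EF (AF ¬lock))| = |{s0, s1, s2, s3, s4, s5, s7, s8}| = 8.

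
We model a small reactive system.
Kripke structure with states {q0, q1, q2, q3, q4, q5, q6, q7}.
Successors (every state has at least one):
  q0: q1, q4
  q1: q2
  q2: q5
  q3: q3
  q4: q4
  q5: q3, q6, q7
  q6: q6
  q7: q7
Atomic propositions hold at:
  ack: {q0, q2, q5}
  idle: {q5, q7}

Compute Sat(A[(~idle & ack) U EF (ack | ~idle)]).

{q0, q1, q2, q3, q4, q5, q6}

Sat(~idle) = {q0, q1, q2, q3, q4, q6}
Sat(~idle & ack) = {q0, q2}
Sat(ack | ~idle) = {q0, q1, q2, q3, q4, q5, q6}
EF (ack | ~idle): least fixpoint, start Z0 = {q0, q1, q2, q3, q4, q5, q6}, add states with some successor in Z. Already a fixed point.
Sat(EF (ack | ~idle)) = {q0, q1, q2, q3, q4, q5, q6}
A[(~idle & ack) U EF (ack | ~idle)]: least fixpoint, start Z0 = Sat(EF (ack | ~idle)) = {q0, q1, q2, q3, q4, q5, q6}, add states in Sat(~idle & ack) with every successor in Z. Already a fixed point.
Sat(A[(~idle & ack) U EF (ack | ~idle)]) = {q0, q1, q2, q3, q4, q5, q6}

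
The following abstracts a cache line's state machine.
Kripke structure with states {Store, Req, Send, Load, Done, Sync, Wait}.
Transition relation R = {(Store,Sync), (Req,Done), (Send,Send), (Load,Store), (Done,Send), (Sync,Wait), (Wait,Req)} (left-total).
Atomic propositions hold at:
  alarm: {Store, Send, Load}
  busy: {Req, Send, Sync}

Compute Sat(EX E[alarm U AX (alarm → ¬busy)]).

Sat(¬busy) = {Store, Load, Done, Wait}
Sat(alarm → ¬busy) = {Store, Req, Load, Done, Sync, Wait}
Sat(AX (alarm → ¬busy)) = {s : every successor in {Store, Req, Load, Done, Sync, Wait}} = {Store, Req, Load, Sync, Wait}
E[alarm U AX (alarm → ¬busy)]: least fixpoint, start Z0 = Sat(AX (alarm → ¬busy)) = {Store, Req, Load, Sync, Wait}, add states in Sat(alarm) with some successor in Z. Already a fixed point.
Sat(E[alarm U AX (alarm → ¬busy)]) = {Store, Req, Load, Sync, Wait}
Sat(EX E[alarm U AX (alarm → ¬busy)]) = {s : some successor in {Store, Req, Load, Sync, Wait}} = {Store, Load, Sync, Wait}

{Store, Load, Sync, Wait}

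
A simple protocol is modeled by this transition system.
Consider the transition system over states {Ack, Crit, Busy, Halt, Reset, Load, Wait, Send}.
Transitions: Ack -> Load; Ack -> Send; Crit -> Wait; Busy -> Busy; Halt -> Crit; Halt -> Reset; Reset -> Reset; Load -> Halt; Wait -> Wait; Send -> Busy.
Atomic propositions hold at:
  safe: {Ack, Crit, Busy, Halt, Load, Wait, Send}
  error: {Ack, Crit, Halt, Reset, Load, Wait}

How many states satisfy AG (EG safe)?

EG safe: greatest fixpoint, start Z0 = {Ack, Crit, Busy, Halt, Load, Wait, Send}, keep only states in Sat with some successor in Z. Already a fixed point.
Sat(EG safe) = {Ack, Crit, Busy, Halt, Load, Wait, Send}
AG (EG safe): greatest fixpoint, start Z0 = {Ack, Crit, Busy, Halt, Load, Wait, Send}, keep only states in Sat with every successor in Z. Z1 = {Ack, Crit, Busy, Load, Wait, Send}; Z2 = {Ack, Crit, Busy, Wait, Send}; Z3 = {Crit, Busy, Wait, Send}; fixed.
Sat(AG (EG safe)) = {Crit, Busy, Wait, Send}
|Sat(AG (EG safe))| = |{Crit, Busy, Wait, Send}| = 4.

4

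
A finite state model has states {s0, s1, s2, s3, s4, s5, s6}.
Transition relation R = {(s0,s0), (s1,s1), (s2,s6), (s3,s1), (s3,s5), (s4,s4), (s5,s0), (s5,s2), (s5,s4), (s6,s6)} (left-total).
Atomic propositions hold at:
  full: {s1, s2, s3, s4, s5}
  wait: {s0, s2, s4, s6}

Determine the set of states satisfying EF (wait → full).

{s1, s2, s3, s4, s5}

Sat(wait → full) = {s1, s2, s3, s4, s5}
EF (wait → full): least fixpoint, start Z0 = {s1, s2, s3, s4, s5}, add states with some successor in Z. Already a fixed point.
Sat(EF (wait → full)) = {s1, s2, s3, s4, s5}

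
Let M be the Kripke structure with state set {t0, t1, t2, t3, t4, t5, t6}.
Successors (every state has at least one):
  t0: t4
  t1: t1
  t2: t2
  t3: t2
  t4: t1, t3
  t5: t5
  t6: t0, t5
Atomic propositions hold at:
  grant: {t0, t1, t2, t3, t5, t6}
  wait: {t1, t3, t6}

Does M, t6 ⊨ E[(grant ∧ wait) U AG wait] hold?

No

Sat(grant ∧ wait) = {t1, t3, t6}
AG wait: greatest fixpoint, start Z0 = {t1, t3, t6}, keep only states in Sat with every successor in Z. Z1 = {t1}; fixed.
Sat(AG wait) = {t1}
E[(grant ∧ wait) U AG wait]: least fixpoint, start Z0 = Sat(AG wait) = {t1}, add states in Sat(grant ∧ wait) with some successor in Z. Already a fixed point.
Sat(E[(grant ∧ wait) U AG wait]) = {t1}
t6 ∉ Sat(E[(grant ∧ wait) U AG wait]) = {t1}, so the formula does not hold at t6.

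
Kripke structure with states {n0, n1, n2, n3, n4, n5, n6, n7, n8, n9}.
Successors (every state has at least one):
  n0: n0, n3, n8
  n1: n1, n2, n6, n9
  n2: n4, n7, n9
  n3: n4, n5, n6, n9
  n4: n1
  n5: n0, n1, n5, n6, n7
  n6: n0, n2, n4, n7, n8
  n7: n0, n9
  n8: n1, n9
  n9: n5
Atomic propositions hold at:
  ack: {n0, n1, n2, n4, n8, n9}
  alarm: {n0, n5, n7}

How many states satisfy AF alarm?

4

AF alarm: least fixpoint, start Z0 = {n0, n5, n7}, add states with every successor in Z. Z1 = {n0, n5, n7, n9}; fixed.
Sat(AF alarm) = {n0, n5, n7, n9}
|Sat(AF alarm)| = |{n0, n5, n7, n9}| = 4.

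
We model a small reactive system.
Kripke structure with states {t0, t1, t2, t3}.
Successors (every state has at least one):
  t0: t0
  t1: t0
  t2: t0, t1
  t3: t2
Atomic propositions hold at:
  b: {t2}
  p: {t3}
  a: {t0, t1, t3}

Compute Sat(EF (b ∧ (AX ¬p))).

Sat(¬p) = {t0, t1, t2}
Sat(AX ¬p) = {s : every successor in {t0, t1, t2}} = {t0, t1, t2, t3}
Sat(b ∧ (AX ¬p)) = {t2}
EF (b ∧ (AX ¬p)): least fixpoint, start Z0 = {t2}, add states with some successor in Z. Z1 = {t2, t3}; fixed.
Sat(EF (b ∧ (AX ¬p))) = {t2, t3}

{t2, t3}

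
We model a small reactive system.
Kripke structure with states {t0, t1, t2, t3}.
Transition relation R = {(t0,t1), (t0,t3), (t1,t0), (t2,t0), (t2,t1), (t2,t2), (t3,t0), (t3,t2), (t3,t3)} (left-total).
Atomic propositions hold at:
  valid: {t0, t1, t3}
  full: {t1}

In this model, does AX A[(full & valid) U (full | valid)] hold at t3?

No

Sat(full & valid) = {t1}
Sat(full | valid) = {t0, t1, t3}
A[(full & valid) U (full | valid)]: least fixpoint, start Z0 = Sat((full | valid)) = {t0, t1, t3}, add states in Sat(full & valid) with every successor in Z. Already a fixed point.
Sat(A[(full & valid) U (full | valid)]) = {t0, t1, t3}
Sat(AX A[(full & valid) U (full | valid)]) = {s : every successor in {t0, t1, t3}} = {t0, t1}
t3 ∉ Sat(AX A[(full & valid) U (full | valid)]) = {t0, t1}, so the formula does not hold at t3.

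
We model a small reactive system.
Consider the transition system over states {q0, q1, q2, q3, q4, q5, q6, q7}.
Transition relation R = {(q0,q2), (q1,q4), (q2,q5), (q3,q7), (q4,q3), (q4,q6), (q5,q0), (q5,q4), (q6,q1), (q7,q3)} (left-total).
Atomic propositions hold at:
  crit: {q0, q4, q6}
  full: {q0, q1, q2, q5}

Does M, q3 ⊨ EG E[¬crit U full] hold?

Sat(¬crit) = {q1, q2, q3, q5, q7}
E[¬crit U full]: least fixpoint, start Z0 = Sat(full) = {q0, q1, q2, q5}, add states in Sat(¬crit) with some successor in Z. Already a fixed point.
Sat(E[¬crit U full]) = {q0, q1, q2, q5}
EG E[¬crit U full]: greatest fixpoint, start Z0 = {q0, q1, q2, q5}, keep only states in Sat with some successor in Z. Z1 = {q0, q2, q5}; fixed.
Sat(EG E[¬crit U full]) = {q0, q2, q5}
q3 ∉ Sat(EG E[¬crit U full]) = {q0, q2, q5}, so the formula does not hold at q3.

No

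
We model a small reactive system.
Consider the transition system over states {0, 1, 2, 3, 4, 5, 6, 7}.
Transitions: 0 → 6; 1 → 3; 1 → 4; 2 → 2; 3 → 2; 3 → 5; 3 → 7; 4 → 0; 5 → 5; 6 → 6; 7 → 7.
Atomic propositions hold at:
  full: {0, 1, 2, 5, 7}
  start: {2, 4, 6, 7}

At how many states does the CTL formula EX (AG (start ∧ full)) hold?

3

Sat(start ∧ full) = {2, 7}
AG (start ∧ full): greatest fixpoint, start Z0 = {2, 7}, keep only states in Sat with every successor in Z. Already a fixed point.
Sat(AG (start ∧ full)) = {2, 7}
Sat(EX (AG (start ∧ full))) = {s : some successor in {2, 7}} = {2, 3, 7}
|Sat(EX (AG (start ∧ full)))| = |{2, 3, 7}| = 3.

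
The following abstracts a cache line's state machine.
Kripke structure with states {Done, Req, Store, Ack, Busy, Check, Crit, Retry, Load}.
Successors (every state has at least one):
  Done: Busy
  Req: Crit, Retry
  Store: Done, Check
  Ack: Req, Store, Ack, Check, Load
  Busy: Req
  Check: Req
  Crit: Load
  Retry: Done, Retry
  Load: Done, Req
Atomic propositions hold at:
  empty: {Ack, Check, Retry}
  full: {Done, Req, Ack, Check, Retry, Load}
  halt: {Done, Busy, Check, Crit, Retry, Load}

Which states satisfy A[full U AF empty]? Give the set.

{Ack, Check, Retry}

AF empty: least fixpoint, start Z0 = {Ack, Check, Retry}, add states with every successor in Z. Already a fixed point.
Sat(AF empty) = {Ack, Check, Retry}
A[full U AF empty]: least fixpoint, start Z0 = Sat(AF empty) = {Ack, Check, Retry}, add states in Sat(full) with every successor in Z. Already a fixed point.
Sat(A[full U AF empty]) = {Ack, Check, Retry}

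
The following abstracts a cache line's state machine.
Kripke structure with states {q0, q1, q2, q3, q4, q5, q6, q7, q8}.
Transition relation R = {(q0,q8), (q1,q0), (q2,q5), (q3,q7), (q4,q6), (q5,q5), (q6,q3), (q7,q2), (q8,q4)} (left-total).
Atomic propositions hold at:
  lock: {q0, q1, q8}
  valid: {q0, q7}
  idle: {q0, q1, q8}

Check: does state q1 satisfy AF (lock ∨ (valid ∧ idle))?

Yes

Sat(valid ∧ idle) = {q0}
Sat(lock ∨ (valid ∧ idle)) = {q0, q1, q8}
AF (lock ∨ (valid ∧ idle)): least fixpoint, start Z0 = {q0, q1, q8}, add states with every successor in Z. Already a fixed point.
Sat(AF (lock ∨ (valid ∧ idle))) = {q0, q1, q8}
q1 ∈ Sat(AF (lock ∨ (valid ∧ idle))) = {q0, q1, q8}, so the formula holds at q1.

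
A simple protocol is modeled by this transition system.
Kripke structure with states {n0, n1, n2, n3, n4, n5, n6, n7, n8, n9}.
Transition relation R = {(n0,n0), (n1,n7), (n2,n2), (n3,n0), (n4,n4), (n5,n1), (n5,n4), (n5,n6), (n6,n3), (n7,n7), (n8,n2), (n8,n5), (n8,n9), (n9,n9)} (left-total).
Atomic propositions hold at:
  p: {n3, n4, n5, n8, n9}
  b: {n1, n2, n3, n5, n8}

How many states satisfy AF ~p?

Sat(~p) = {n0, n1, n2, n6, n7}
AF ~p: least fixpoint, start Z0 = {n0, n1, n2, n6, n7}, add states with every successor in Z. Z1 = {n0, n1, n2, n3, n6, n7}; fixed.
Sat(AF ~p) = {n0, n1, n2, n3, n6, n7}
|Sat(AF ~p)| = |{n0, n1, n2, n3, n6, n7}| = 6.

6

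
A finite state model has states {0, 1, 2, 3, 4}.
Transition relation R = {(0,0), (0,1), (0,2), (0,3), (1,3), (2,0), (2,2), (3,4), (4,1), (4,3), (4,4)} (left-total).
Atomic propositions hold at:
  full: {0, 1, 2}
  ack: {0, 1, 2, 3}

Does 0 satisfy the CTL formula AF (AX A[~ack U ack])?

Sat(~ack) = {4}
A[~ack U ack]: least fixpoint, start Z0 = Sat(ack) = {0, 1, 2, 3}, add states in Sat(~ack) with every successor in Z. Already a fixed point.
Sat(A[~ack U ack]) = {0, 1, 2, 3}
Sat(AX A[~ack U ack]) = {s : every successor in {0, 1, 2, 3}} = {0, 1, 2}
AF (AX A[~ack U ack]): least fixpoint, start Z0 = {0, 1, 2}, add states with every successor in Z. Already a fixed point.
Sat(AF (AX A[~ack U ack])) = {0, 1, 2}
0 ∈ Sat(AF (AX A[~ack U ack])) = {0, 1, 2}, so the formula holds at 0.

Yes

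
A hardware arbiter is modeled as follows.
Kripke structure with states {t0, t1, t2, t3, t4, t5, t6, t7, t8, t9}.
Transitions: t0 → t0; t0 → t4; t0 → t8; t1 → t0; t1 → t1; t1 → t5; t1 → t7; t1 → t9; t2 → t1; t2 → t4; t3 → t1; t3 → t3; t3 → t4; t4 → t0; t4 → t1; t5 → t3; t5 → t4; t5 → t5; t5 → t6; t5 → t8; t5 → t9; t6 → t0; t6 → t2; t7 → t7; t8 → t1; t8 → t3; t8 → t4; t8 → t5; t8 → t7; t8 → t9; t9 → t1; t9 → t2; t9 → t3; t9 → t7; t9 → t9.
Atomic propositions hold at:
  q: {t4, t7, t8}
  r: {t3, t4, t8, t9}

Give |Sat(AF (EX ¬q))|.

Sat(¬q) = {t0, t1, t2, t3, t5, t6, t9}
Sat(EX ¬q) = {s : some successor in {t0, t1, t2, t3, t5, t6, t9}} = {t0, t1, t2, t3, t4, t5, t6, t8, t9}
AF (EX ¬q): least fixpoint, start Z0 = {t0, t1, t2, t3, t4, t5, t6, t8, t9}, add states with every successor in Z. Already a fixed point.
Sat(AF (EX ¬q)) = {t0, t1, t2, t3, t4, t5, t6, t8, t9}
|Sat(AF (EX ¬q))| = |{t0, t1, t2, t3, t4, t5, t6, t8, t9}| = 9.

9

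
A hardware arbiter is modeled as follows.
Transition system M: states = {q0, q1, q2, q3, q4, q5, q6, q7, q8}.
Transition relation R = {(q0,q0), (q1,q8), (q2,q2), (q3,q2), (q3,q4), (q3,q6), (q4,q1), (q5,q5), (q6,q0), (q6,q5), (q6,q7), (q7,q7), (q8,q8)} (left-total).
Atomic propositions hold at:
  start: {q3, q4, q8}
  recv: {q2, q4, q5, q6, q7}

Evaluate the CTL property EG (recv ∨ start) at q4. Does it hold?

No

Sat(recv ∨ start) = {q2, q3, q4, q5, q6, q7, q8}
EG (recv ∨ start): greatest fixpoint, start Z0 = {q2, q3, q4, q5, q6, q7, q8}, keep only states in Sat with some successor in Z. Z1 = {q2, q3, q5, q6, q7, q8}; fixed.
Sat(EG (recv ∨ start)) = {q2, q3, q5, q6, q7, q8}
q4 ∉ Sat(EG (recv ∨ start)) = {q2, q3, q5, q6, q7, q8}, so the formula does not hold at q4.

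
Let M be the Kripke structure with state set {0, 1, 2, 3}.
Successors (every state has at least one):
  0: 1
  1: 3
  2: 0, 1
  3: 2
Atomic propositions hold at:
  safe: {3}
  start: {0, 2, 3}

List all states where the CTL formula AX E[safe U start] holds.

E[safe U start]: least fixpoint, start Z0 = Sat(start) = {0, 2, 3}, add states in Sat(safe) with some successor in Z. Already a fixed point.
Sat(E[safe U start]) = {0, 2, 3}
Sat(AX E[safe U start]) = {s : every successor in {0, 2, 3}} = {1, 3}

{1, 3}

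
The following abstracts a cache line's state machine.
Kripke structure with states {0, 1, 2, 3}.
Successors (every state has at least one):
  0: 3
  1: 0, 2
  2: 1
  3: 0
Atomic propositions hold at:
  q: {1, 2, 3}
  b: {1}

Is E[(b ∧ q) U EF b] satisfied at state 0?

Sat(b ∧ q) = {1}
EF b: least fixpoint, start Z0 = {1}, add states with some successor in Z. Z1 = {1, 2}; fixed.
Sat(EF b) = {1, 2}
E[(b ∧ q) U EF b]: least fixpoint, start Z0 = Sat(EF b) = {1, 2}, add states in Sat(b ∧ q) with some successor in Z. Already a fixed point.
Sat(E[(b ∧ q) U EF b]) = {1, 2}
0 ∉ Sat(E[(b ∧ q) U EF b]) = {1, 2}, so the formula does not hold at 0.

No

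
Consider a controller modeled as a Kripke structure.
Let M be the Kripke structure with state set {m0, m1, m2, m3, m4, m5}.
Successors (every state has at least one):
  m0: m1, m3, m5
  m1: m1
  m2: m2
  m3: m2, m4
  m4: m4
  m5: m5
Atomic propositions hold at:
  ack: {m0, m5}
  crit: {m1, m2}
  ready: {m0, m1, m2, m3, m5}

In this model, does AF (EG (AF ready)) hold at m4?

AF ready: least fixpoint, start Z0 = {m0, m1, m2, m3, m5}, add states with every successor in Z. Already a fixed point.
Sat(AF ready) = {m0, m1, m2, m3, m5}
EG (AF ready): greatest fixpoint, start Z0 = {m0, m1, m2, m3, m5}, keep only states in Sat with some successor in Z. Already a fixed point.
Sat(EG (AF ready)) = {m0, m1, m2, m3, m5}
AF (EG (AF ready)): least fixpoint, start Z0 = {m0, m1, m2, m3, m5}, add states with every successor in Z. Already a fixed point.
Sat(AF (EG (AF ready))) = {m0, m1, m2, m3, m5}
m4 ∉ Sat(AF (EG (AF ready))) = {m0, m1, m2, m3, m5}, so the formula does not hold at m4.

No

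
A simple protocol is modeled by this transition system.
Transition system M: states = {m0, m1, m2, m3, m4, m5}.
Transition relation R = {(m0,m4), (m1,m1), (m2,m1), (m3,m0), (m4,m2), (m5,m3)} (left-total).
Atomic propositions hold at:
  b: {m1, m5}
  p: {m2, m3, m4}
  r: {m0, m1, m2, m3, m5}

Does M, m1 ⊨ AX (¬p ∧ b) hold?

Sat(¬p) = {m0, m1, m5}
Sat(¬p ∧ b) = {m1, m5}
Sat(AX (¬p ∧ b)) = {s : every successor in {m1, m5}} = {m1, m2}
m1 ∈ Sat(AX (¬p ∧ b)) = {m1, m2}, so the formula holds at m1.

Yes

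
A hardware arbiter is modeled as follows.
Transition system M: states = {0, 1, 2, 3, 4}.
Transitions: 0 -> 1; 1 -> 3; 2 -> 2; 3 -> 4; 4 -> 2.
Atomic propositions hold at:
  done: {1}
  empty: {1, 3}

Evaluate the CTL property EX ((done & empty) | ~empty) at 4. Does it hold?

Sat(done & empty) = {1}
Sat(~empty) = {0, 2, 4}
Sat((done & empty) | ~empty) = {0, 1, 2, 4}
Sat(EX ((done & empty) | ~empty)) = {s : some successor in {0, 1, 2, 4}} = {0, 2, 3, 4}
4 ∈ Sat(EX ((done & empty) | ~empty)) = {0, 2, 3, 4}, so the formula holds at 4.

Yes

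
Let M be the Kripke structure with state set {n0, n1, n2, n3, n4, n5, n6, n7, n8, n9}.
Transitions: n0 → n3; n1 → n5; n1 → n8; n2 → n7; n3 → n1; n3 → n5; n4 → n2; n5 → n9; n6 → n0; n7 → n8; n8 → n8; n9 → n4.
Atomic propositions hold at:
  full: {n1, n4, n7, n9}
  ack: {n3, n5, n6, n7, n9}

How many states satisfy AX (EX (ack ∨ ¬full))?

Sat(¬full) = {n0, n2, n3, n5, n6, n8}
Sat(ack ∨ ¬full) = {n0, n2, n3, n5, n6, n7, n8, n9}
Sat(EX (ack ∨ ¬full)) = {s : some successor in {n0, n2, n3, n5, n6, n7, n8, n9}} = {n0, n1, n2, n3, n4, n5, n6, n7, n8}
Sat(AX (EX (ack ∨ ¬full))) = {s : every successor in {n0, n1, n2, n3, n4, n5, n6, n7, n8}} = {n0, n1, n2, n3, n4, n6, n7, n8, n9}
|Sat(AX (EX (ack ∨ ¬full)))| = |{n0, n1, n2, n3, n4, n6, n7, n8, n9}| = 9.

9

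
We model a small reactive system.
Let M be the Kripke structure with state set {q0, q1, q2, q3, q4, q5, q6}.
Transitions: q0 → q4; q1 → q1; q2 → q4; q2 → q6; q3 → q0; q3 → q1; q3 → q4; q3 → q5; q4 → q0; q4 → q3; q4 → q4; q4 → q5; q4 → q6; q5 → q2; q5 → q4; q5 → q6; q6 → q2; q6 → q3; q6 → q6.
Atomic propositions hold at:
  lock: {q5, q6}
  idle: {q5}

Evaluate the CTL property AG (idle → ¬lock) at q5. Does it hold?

Sat(¬lock) = {q0, q1, q2, q3, q4}
Sat(idle → ¬lock) = {q0, q1, q2, q3, q4, q6}
AG (idle → ¬lock): greatest fixpoint, start Z0 = {q0, q1, q2, q3, q4, q6}, keep only states in Sat with every successor in Z. Z1 = {q0, q1, q2, q6}; Z2 = {q1}; fixed.
Sat(AG (idle → ¬lock)) = {q1}
q5 ∉ Sat(AG (idle → ¬lock)) = {q1}, so the formula does not hold at q5.

No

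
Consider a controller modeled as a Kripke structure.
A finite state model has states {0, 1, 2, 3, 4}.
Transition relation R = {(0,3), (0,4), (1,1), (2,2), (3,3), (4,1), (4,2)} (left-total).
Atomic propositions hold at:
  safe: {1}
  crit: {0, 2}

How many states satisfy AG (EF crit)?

1

EF crit: least fixpoint, start Z0 = {0, 2}, add states with some successor in Z. Z1 = {0, 2, 4}; fixed.
Sat(EF crit) = {0, 2, 4}
AG (EF crit): greatest fixpoint, start Z0 = {0, 2, 4}, keep only states in Sat with every successor in Z. Z1 = {2}; fixed.
Sat(AG (EF crit)) = {2}
|Sat(AG (EF crit))| = |{2}| = 1.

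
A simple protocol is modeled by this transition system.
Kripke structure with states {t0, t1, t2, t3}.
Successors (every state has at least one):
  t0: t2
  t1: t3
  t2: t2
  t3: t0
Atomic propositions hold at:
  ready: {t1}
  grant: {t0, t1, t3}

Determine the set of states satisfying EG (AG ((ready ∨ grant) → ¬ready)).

Sat(ready ∨ grant) = {t0, t1, t3}
Sat(¬ready) = {t0, t2, t3}
Sat((ready ∨ grant) → ¬ready) = {t0, t2, t3}
AG ((ready ∨ grant) → ¬ready): greatest fixpoint, start Z0 = {t0, t2, t3}, keep only states in Sat with every successor in Z. Already a fixed point.
Sat(AG ((ready ∨ grant) → ¬ready)) = {t0, t2, t3}
EG (AG ((ready ∨ grant) → ¬ready)): greatest fixpoint, start Z0 = {t0, t2, t3}, keep only states in Sat with some successor in Z. Already a fixed point.
Sat(EG (AG ((ready ∨ grant) → ¬ready))) = {t0, t2, t3}

{t0, t2, t3}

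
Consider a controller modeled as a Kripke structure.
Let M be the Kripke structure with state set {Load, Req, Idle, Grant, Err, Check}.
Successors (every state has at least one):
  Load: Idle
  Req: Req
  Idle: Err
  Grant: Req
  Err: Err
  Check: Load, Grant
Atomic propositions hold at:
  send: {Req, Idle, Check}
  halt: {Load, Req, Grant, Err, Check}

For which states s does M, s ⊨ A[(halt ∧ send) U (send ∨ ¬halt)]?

Sat(halt ∧ send) = {Req, Check}
Sat(¬halt) = {Idle}
Sat(send ∨ ¬halt) = {Req, Idle, Check}
A[(halt ∧ send) U (send ∨ ¬halt)]: least fixpoint, start Z0 = Sat((send ∨ ¬halt)) = {Req, Idle, Check}, add states in Sat(halt ∧ send) with every successor in Z. Already a fixed point.
Sat(A[(halt ∧ send) U (send ∨ ¬halt)]) = {Req, Idle, Check}

{Req, Idle, Check}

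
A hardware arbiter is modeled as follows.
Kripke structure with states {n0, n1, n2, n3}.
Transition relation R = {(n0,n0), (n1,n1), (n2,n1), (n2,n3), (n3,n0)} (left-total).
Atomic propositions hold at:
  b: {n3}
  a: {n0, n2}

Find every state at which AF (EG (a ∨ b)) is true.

{n0, n2, n3}

Sat(a ∨ b) = {n0, n2, n3}
EG (a ∨ b): greatest fixpoint, start Z0 = {n0, n2, n3}, keep only states in Sat with some successor in Z. Already a fixed point.
Sat(EG (a ∨ b)) = {n0, n2, n3}
AF (EG (a ∨ b)): least fixpoint, start Z0 = {n0, n2, n3}, add states with every successor in Z. Already a fixed point.
Sat(AF (EG (a ∨ b))) = {n0, n2, n3}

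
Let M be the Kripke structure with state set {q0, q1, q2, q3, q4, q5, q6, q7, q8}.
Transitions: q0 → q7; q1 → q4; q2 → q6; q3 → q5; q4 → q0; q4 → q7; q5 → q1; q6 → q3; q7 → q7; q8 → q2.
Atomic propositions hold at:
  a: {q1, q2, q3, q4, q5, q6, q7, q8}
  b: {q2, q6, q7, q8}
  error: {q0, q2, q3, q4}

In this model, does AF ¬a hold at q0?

Yes

Sat(¬a) = {q0}
AF ¬a: least fixpoint, start Z0 = {q0}, add states with every successor in Z. Already a fixed point.
Sat(AF ¬a) = {q0}
q0 ∈ Sat(AF ¬a) = {q0}, so the formula holds at q0.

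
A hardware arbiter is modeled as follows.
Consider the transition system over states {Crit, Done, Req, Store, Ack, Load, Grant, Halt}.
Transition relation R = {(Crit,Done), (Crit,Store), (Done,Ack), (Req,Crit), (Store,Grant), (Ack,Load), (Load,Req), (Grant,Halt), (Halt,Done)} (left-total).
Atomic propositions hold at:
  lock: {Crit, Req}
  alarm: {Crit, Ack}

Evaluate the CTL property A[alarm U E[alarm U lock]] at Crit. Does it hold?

Yes

E[alarm U lock]: least fixpoint, start Z0 = Sat(lock) = {Crit, Req}, add states in Sat(alarm) with some successor in Z. Already a fixed point.
Sat(E[alarm U lock]) = {Crit, Req}
A[alarm U E[alarm U lock]]: least fixpoint, start Z0 = Sat(E[alarm U lock]) = {Crit, Req}, add states in Sat(alarm) with every successor in Z. Already a fixed point.
Sat(A[alarm U E[alarm U lock]]) = {Crit, Req}
Crit ∈ Sat(A[alarm U E[alarm U lock]]) = {Crit, Req}, so the formula holds at Crit.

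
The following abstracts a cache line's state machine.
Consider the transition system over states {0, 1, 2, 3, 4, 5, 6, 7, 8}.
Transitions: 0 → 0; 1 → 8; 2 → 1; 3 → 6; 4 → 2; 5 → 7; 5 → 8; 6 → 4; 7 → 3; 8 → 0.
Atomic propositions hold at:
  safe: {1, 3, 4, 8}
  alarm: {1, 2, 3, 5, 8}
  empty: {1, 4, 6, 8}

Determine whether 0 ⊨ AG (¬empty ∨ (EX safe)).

Yes

Sat(¬empty) = {0, 2, 3, 5, 7}
Sat(EX safe) = {s : some successor in {1, 3, 4, 8}} = {1, 2, 5, 6, 7}
Sat(¬empty ∨ (EX safe)) = {0, 1, 2, 3, 5, 6, 7}
AG (¬empty ∨ (EX safe)): greatest fixpoint, start Z0 = {0, 1, 2, 3, 5, 6, 7}, keep only states in Sat with every successor in Z. Z1 = {0, 2, 3, 7}; Z2 = {0, 7}; Z3 = {0}; fixed.
Sat(AG (¬empty ∨ (EX safe))) = {0}
0 ∈ Sat(AG (¬empty ∨ (EX safe))) = {0}, so the formula holds at 0.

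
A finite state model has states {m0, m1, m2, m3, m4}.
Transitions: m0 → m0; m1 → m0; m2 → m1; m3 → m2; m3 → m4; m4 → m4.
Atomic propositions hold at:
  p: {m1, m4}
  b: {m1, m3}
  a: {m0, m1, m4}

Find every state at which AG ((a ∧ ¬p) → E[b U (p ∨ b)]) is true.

Sat(¬p) = {m0, m2, m3}
Sat(a ∧ ¬p) = {m0}
Sat(p ∨ b) = {m1, m3, m4}
E[b U (p ∨ b)]: least fixpoint, start Z0 = Sat((p ∨ b)) = {m1, m3, m4}, add states in Sat(b) with some successor in Z. Already a fixed point.
Sat(E[b U (p ∨ b)]) = {m1, m3, m4}
Sat((a ∧ ¬p) → E[b U (p ∨ b)]) = {m1, m2, m3, m4}
AG ((a ∧ ¬p) → E[b U (p ∨ b)]): greatest fixpoint, start Z0 = {m1, m2, m3, m4}, keep only states in Sat with every successor in Z. Z1 = {m2, m3, m4}; Z2 = {m3, m4}; Z3 = {m4}; fixed.
Sat(AG ((a ∧ ¬p) → E[b U (p ∨ b)])) = {m4}

{m4}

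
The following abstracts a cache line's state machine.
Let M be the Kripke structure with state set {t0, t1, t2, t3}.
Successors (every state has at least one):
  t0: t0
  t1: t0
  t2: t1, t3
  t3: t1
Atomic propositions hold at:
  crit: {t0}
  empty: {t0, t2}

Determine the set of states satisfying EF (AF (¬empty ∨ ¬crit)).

{t1, t2, t3}

Sat(¬empty) = {t1, t3}
Sat(¬crit) = {t1, t2, t3}
Sat(¬empty ∨ ¬crit) = {t1, t2, t3}
AF (¬empty ∨ ¬crit): least fixpoint, start Z0 = {t1, t2, t3}, add states with every successor in Z. Already a fixed point.
Sat(AF (¬empty ∨ ¬crit)) = {t1, t2, t3}
EF (AF (¬empty ∨ ¬crit)): least fixpoint, start Z0 = {t1, t2, t3}, add states with some successor in Z. Already a fixed point.
Sat(EF (AF (¬empty ∨ ¬crit))) = {t1, t2, t3}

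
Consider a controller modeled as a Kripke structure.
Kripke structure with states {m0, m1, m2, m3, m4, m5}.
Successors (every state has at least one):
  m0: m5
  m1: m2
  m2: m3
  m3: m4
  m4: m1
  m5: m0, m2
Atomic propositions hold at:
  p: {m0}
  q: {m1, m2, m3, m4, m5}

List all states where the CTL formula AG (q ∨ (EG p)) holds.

EG p: greatest fixpoint, start Z0 = {m0}, keep only states in Sat with some successor in Z. Z1 = ∅; fixed.
Sat(EG p) = ∅
Sat(q ∨ (EG p)) = {m1, m2, m3, m4, m5}
AG (q ∨ (EG p)): greatest fixpoint, start Z0 = {m1, m2, m3, m4, m5}, keep only states in Sat with every successor in Z. Z1 = {m1, m2, m3, m4}; fixed.
Sat(AG (q ∨ (EG p))) = {m1, m2, m3, m4}

{m1, m2, m3, m4}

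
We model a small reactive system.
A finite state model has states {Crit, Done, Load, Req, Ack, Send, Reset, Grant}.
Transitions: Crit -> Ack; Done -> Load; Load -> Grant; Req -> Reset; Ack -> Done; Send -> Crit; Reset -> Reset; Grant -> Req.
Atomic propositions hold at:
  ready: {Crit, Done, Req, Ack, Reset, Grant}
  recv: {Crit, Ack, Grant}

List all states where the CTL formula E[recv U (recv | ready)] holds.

{Crit, Done, Req, Ack, Reset, Grant}

Sat(recv | ready) = {Crit, Done, Req, Ack, Reset, Grant}
E[recv U (recv | ready)]: least fixpoint, start Z0 = Sat((recv | ready)) = {Crit, Done, Req, Ack, Reset, Grant}, add states in Sat(recv) with some successor in Z. Already a fixed point.
Sat(E[recv U (recv | ready)]) = {Crit, Done, Req, Ack, Reset, Grant}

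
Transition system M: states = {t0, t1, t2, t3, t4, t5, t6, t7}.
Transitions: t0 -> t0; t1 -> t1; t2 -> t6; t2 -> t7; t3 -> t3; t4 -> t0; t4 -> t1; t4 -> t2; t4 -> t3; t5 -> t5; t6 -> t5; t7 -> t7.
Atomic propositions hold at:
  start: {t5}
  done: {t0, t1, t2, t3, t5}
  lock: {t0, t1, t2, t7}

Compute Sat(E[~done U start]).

{t5, t6}

Sat(~done) = {t4, t6, t7}
E[~done U start]: least fixpoint, start Z0 = Sat(start) = {t5}, add states in Sat(~done) with some successor in Z. Z1 = {t5, t6}; fixed.
Sat(E[~done U start]) = {t5, t6}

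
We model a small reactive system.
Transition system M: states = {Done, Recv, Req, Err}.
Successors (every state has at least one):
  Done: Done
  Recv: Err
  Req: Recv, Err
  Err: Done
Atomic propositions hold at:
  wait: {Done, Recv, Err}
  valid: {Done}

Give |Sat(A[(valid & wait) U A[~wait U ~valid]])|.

3

Sat(valid & wait) = {Done}
Sat(~wait) = {Req}
Sat(~valid) = {Recv, Req, Err}
A[~wait U ~valid]: least fixpoint, start Z0 = Sat(~valid) = {Recv, Req, Err}, add states in Sat(~wait) with every successor in Z. Already a fixed point.
Sat(A[~wait U ~valid]) = {Recv, Req, Err}
A[(valid & wait) U A[~wait U ~valid]]: least fixpoint, start Z0 = Sat(A[~wait U ~valid]) = {Recv, Req, Err}, add states in Sat(valid & wait) with every successor in Z. Already a fixed point.
Sat(A[(valid & wait) U A[~wait U ~valid]]) = {Recv, Req, Err}
|Sat(A[(valid & wait) U A[~wait U ~valid]])| = |{Recv, Req, Err}| = 3.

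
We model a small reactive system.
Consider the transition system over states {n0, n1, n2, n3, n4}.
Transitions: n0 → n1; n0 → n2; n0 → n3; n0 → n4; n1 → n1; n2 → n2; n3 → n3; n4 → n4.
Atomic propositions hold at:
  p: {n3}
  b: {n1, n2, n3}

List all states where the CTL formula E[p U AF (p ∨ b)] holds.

{n1, n2, n3}

Sat(p ∨ b) = {n1, n2, n3}
AF (p ∨ b): least fixpoint, start Z0 = {n1, n2, n3}, add states with every successor in Z. Already a fixed point.
Sat(AF (p ∨ b)) = {n1, n2, n3}
E[p U AF (p ∨ b)]: least fixpoint, start Z0 = Sat(AF (p ∨ b)) = {n1, n2, n3}, add states in Sat(p) with some successor in Z. Already a fixed point.
Sat(E[p U AF (p ∨ b)]) = {n1, n2, n3}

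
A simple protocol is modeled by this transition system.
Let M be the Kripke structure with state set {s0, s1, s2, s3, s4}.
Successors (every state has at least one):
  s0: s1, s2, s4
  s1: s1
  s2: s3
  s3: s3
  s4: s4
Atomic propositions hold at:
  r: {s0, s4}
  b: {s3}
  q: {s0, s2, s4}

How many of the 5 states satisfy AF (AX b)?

Sat(AX b) = {s : every successor in {s3}} = {s2, s3}
AF (AX b): least fixpoint, start Z0 = {s2, s3}, add states with every successor in Z. Already a fixed point.
Sat(AF (AX b)) = {s2, s3}
|Sat(AF (AX b))| = |{s2, s3}| = 2.

2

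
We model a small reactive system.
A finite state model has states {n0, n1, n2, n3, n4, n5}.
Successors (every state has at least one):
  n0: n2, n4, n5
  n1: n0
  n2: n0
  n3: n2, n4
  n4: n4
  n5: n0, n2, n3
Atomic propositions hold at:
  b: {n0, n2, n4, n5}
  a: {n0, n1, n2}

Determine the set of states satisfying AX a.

{n1, n2}

Sat(AX a) = {s : every successor in {n0, n1, n2}} = {n1, n2}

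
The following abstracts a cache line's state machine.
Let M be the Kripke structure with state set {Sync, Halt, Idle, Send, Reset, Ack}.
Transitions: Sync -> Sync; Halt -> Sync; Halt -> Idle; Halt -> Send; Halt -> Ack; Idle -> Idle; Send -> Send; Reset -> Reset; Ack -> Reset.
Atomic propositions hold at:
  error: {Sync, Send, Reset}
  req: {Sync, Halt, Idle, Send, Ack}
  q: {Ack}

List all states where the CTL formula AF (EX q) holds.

{Halt}

Sat(EX q) = {s : some successor in {Ack}} = {Halt}
AF (EX q): least fixpoint, start Z0 = {Halt}, add states with every successor in Z. Already a fixed point.
Sat(AF (EX q)) = {Halt}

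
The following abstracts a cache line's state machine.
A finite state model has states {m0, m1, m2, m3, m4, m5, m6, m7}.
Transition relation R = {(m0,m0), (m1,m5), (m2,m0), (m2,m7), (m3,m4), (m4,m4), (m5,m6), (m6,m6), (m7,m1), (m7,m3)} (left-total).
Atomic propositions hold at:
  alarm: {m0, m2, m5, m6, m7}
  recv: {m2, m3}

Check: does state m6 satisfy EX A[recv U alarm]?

Yes

A[recv U alarm]: least fixpoint, start Z0 = Sat(alarm) = {m0, m2, m5, m6, m7}, add states in Sat(recv) with every successor in Z. Already a fixed point.
Sat(A[recv U alarm]) = {m0, m2, m5, m6, m7}
Sat(EX A[recv U alarm]) = {s : some successor in {m0, m2, m5, m6, m7}} = {m0, m1, m2, m5, m6}
m6 ∈ Sat(EX A[recv U alarm]) = {m0, m1, m2, m5, m6}, so the formula holds at m6.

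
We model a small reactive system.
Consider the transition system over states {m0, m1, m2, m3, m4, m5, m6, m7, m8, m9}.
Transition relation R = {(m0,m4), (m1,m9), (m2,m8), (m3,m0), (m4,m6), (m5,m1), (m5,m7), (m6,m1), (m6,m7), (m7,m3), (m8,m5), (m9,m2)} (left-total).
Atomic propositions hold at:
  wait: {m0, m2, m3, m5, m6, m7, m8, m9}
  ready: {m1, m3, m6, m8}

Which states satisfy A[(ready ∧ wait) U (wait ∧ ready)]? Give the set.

{m3, m6, m8}

Sat(ready ∧ wait) = {m3, m6, m8}
Sat(wait ∧ ready) = {m3, m6, m8}
A[(ready ∧ wait) U (wait ∧ ready)]: least fixpoint, start Z0 = Sat((wait ∧ ready)) = {m3, m6, m8}, add states in Sat(ready ∧ wait) with every successor in Z. Already a fixed point.
Sat(A[(ready ∧ wait) U (wait ∧ ready)]) = {m3, m6, m8}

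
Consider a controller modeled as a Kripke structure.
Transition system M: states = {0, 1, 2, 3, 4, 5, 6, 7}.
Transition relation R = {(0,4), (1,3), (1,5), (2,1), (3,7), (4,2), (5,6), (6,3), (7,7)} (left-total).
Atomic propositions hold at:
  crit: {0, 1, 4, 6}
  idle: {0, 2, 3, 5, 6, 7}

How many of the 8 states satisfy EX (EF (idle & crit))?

Sat(idle & crit) = {0, 6}
EF (idle & crit): least fixpoint, start Z0 = {0, 6}, add states with some successor in Z. Z1 = {0, 5, 6}; Z2 = {0, 1, 5, 6}; Z3 = {0, 1, 2, 5, 6}; Z4 = {0, 1, 2, 4, 5, 6}; fixed.
Sat(EF (idle & crit)) = {0, 1, 2, 4, 5, 6}
Sat(EX (EF (idle & crit))) = {s : some successor in {0, 1, 2, 4, 5, 6}} = {0, 1, 2, 4, 5}
|Sat(EX (EF (idle & crit)))| = |{0, 1, 2, 4, 5}| = 5.

5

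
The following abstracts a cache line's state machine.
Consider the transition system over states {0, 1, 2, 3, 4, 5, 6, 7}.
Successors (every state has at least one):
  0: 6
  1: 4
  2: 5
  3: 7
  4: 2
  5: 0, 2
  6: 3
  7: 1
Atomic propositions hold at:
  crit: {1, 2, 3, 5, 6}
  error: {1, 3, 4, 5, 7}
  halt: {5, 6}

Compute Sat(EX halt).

{0, 2}

Sat(EX halt) = {s : some successor in {5, 6}} = {0, 2}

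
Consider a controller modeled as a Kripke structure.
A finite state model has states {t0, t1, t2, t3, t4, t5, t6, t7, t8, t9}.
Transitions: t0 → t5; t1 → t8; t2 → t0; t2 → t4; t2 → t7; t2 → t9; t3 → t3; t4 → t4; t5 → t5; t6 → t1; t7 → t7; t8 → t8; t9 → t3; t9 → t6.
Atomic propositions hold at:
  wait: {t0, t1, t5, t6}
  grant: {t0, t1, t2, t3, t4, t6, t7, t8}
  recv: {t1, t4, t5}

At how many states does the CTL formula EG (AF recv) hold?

3

AF recv: least fixpoint, start Z0 = {t1, t4, t5}, add states with every successor in Z. Z1 = {t0, t1, t4, t5, t6}; fixed.
Sat(AF recv) = {t0, t1, t4, t5, t6}
EG (AF recv): greatest fixpoint, start Z0 = {t0, t1, t4, t5, t6}, keep only states in Sat with some successor in Z. Z1 = {t0, t4, t5, t6}; Z2 = {t0, t4, t5}; fixed.
Sat(EG (AF recv)) = {t0, t4, t5}
|Sat(EG (AF recv))| = |{t0, t4, t5}| = 3.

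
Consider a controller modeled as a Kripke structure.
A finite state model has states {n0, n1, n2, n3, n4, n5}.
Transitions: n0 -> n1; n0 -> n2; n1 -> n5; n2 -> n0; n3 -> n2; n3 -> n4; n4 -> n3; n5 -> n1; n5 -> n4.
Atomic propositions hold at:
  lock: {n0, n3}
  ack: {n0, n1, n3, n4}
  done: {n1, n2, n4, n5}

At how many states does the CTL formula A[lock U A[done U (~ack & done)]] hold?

Sat(~ack) = {n2, n5}
Sat(~ack & done) = {n2, n5}
A[done U (~ack & done)]: least fixpoint, start Z0 = Sat((~ack & done)) = {n2, n5}, add states in Sat(done) with every successor in Z. Z1 = {n1, n2, n5}; fixed.
Sat(A[done U (~ack & done)]) = {n1, n2, n5}
A[lock U A[done U (~ack & done)]]: least fixpoint, start Z0 = Sat(A[done U (~ack & done)]) = {n1, n2, n5}, add states in Sat(lock) with every successor in Z. Z1 = {n0, n1, n2, n5}; fixed.
Sat(A[lock U A[done U (~ack & done)]]) = {n0, n1, n2, n5}
|Sat(A[lock U A[done U (~ack & done)]])| = |{n0, n1, n2, n5}| = 4.

4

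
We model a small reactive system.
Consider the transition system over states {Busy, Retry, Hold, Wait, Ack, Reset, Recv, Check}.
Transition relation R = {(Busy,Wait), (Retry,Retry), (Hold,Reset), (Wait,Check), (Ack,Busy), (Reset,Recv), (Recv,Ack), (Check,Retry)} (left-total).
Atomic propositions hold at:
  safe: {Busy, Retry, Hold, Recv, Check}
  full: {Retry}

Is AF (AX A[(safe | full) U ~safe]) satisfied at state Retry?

No

Sat(safe | full) = {Busy, Retry, Hold, Recv, Check}
Sat(~safe) = {Wait, Ack, Reset}
A[(safe | full) U ~safe]: least fixpoint, start Z0 = Sat(~safe) = {Wait, Ack, Reset}, add states in Sat(safe | full) with every successor in Z. Z1 = {Busy, Hold, Wait, Ack, Reset, Recv}; fixed.
Sat(A[(safe | full) U ~safe]) = {Busy, Hold, Wait, Ack, Reset, Recv}
Sat(AX A[(safe | full) U ~safe]) = {s : every successor in {Busy, Hold, Wait, Ack, Reset, Recv}} = {Busy, Hold, Ack, Reset, Recv}
AF (AX A[(safe | full) U ~safe]): least fixpoint, start Z0 = {Busy, Hold, Ack, Reset, Recv}, add states with every successor in Z. Already a fixed point.
Sat(AF (AX A[(safe | full) U ~safe])) = {Busy, Hold, Ack, Reset, Recv}
Retry ∉ Sat(AF (AX A[(safe | full) U ~safe])) = {Busy, Hold, Ack, Reset, Recv}, so the formula does not hold at Retry.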